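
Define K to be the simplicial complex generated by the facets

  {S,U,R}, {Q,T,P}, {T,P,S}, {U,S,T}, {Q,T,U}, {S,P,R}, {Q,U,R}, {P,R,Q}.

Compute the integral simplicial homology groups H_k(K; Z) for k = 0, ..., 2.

K has 6 vertices, 12 edges, 8 triangles.
rank ∂_0 = 0, rank ∂_1 = 5 ⇒ b_0 = 6 − 0 − 5 = 1; all invariant factors of ∂_1 are 1 so no torsion. So H_0 ≅ Z.
rank ∂_1 = 5, rank ∂_2 = 7 ⇒ b_1 = 12 − 5 − 7 = 0; all invariant factors of ∂_2 are 1 so no torsion. So H_1 ≅ 0.
rank ∂_2 = 7, rank ∂_3 = 0 ⇒ b_2 = 8 − 7 − 0 = 1. So H_2 ≅ Z.

H_0 = Z,  H_1 = 0,  H_2 = Z.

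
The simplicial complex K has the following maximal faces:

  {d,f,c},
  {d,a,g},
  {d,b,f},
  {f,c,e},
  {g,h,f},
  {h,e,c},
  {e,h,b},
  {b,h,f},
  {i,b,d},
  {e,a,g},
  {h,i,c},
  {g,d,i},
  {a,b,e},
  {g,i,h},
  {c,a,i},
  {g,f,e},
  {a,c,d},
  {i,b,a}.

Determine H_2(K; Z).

H_2 ≅ 0.

K has 9 vertices, 27 edges, 18 triangles.
rank ∂_2 = 18, rank ∂_3 = 0 ⇒ b_2 = 18 − 18 − 0 = 0. So H_2 ≅ 0.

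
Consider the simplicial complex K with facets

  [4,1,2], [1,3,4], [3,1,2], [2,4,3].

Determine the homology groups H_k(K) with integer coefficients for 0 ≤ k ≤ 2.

H_0 ≅ Z,  H_1 = 0,  H_2 ≅ Z.

We work with the vertex ordering 1 < 2 < 3 < 4. The simplices of K, each written with vertices in increasing order, are:

  0-simplices (4): [1], [2], [3], [4]
  1-simplices (6): [1,2], [1,3], [1,4], [2,3], [2,4], [3,4]
  2-simplices (4): [1,2,3], [1,2,4], [1,3,4], [2,3,4]

so the chain groups are C_0 ≅ Z^4, C_1 ≅ Z^6, C_2 ≅ Z^4.

∂_1: C_1 → C_0 is given by ∂[p,q] = [q] − [p].
The 4×6 boundary matrix has rank 3 and Smith normal form diag(1,1,1).

Boundary ∂_2: C_2 → C_1 acts by ∂[p,q,r] = [q,r] − [p,r] + [p,q]. For instance
  ∂[1,2,4] = [2,4] − [1,4] + [1,2],
  ∂[1,3,4] = [3,4] − [1,4] + [1,3].
As a 6×4 matrix over Z this has rank 3, with invariant factors (1,1,1).

Reading off H_k = ker ∂_k / im ∂_{k+1}:

  H_0: rank C_0 − rank ∂_1 = 4 − 3 = 1, and the invariant factors of ∂_1 are all 1, so H_0 ≅ Z.
  H_1: rank ker ∂_1 − rank ∂_2 = (6 − 3) − 3 = 0, and the invariant factors of ∂_2 are all 1, so H_1 ≅ 0.
  H_2: rank ker ∂_2 − rank ∂_3 = (4 − 3) − 0 = 1, and there is no ∂_3, so H_2 ≅ Z.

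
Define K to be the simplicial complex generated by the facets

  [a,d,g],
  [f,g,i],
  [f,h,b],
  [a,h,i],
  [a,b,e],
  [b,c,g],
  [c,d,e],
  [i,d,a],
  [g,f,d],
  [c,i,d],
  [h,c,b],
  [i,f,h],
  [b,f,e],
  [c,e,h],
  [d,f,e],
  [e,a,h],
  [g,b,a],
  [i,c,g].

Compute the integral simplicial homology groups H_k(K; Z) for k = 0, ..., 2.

H_0 ≅ Z,  H_1 ≅ Z ⊕ Z_2,  H_2 = 0.

K has 9 vertices, 27 edges, 18 triangles.
rank ∂_0 = 0, rank ∂_1 = 8 ⇒ b_0 = 9 − 0 − 8 = 1; all invariant factors of ∂_1 are 1 so no torsion. So H_0 = Z.
rank ∂_1 = 8, rank ∂_2 = 18 ⇒ b_1 = 27 − 8 − 18 = 1; ∂_2 has invariant factor(s) [2] giving torsion. So H_1 = Z ⊕ Z_2.
rank ∂_2 = 18, rank ∂_3 = 0 ⇒ b_2 = 18 − 18 − 0 = 0. So H_2 = 0.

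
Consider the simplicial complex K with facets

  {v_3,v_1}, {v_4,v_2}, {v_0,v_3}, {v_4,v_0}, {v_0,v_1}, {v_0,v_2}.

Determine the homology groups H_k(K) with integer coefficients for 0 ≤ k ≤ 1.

H_0 ≅ Z,  H_1 ≅ Z^2.

Order the vertices as v_0 < v_1 < v_2 < v_3 < v_4. Listing each simplex with vertices in this order, K has dimension 1 with simplices:

  0-simplices (5): [v_0], [v_1], [v_2], [v_3], [v_4]
  1-simplices (6): [v_0,v_1], [v_0,v_2], [v_0,v_3], [v_0,v_4], [v_1,v_3], [v_2,v_4]

giving chain groups C_0 ≅ Z^5, C_1 ≅ Z^6.

∂_1: C_1 → C_0 maps an edge to its endpoints' difference, ∂[p,q] = q − p.
This gives a 5×6 integer matrix of rank 4; reducing to Smith normal form yields diagonal entries (1,1,1,1).

Now H_k = ker ∂_k / im ∂_{k+1}, so:

  H_0: rank C_0 − rank ∂_1 = 5 − 4 = 1, and the invariant factors of ∂_1 are all 1, so H_0 ≅ Z.
  H_1: rank ker ∂_1 − rank ∂_2 = (6 − 4) − 0 = 2, and there is no ∂_2, so H_1 ≅ Z^2.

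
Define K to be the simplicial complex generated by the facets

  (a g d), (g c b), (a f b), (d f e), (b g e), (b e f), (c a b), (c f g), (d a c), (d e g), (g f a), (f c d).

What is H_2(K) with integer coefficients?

Order the vertices as a < b < c < d < e < f < g. Listing each simplex with vertices in this order, K has dimension 2 with simplices:

  0-simplices (7): a, b, c, d, e, f, g
  1-simplices (18): ab, ac, ad, af, ag, bc, be, bf, bg, cd, cf, cg, de, df, dg, ef, eg, fg
  2-simplices (12): abc, abf, acd, adg, afg, bcg, bef, beg, cdf, cfg, def, deg

giving chain groups C_0 ≅ Z^7, C_1 ≅ Z^18, C_2 ≅ Z^12.

The boundary map ∂_1: C_1 → C_0 is given by ∂[p,q] = [q] − [p].
The 7×18 boundary matrix has rank 6 and Smith normal form diag(1,1,1,1,1,1).

Boundary ∂_2: C_2 → C_1 sends each 2-simplex [p,q,r] to [q,r] − [p,r] + [p,q]. For instance
  ∂abc = bc − ac + ab,
  ∂bef = ef − bf + be.
The 18×12 boundary matrix has rank 12 and Smith normal form diag(1,1,1,1,1,1,1,1,1,1,1,2).

Reading off H_k = ker ∂_k / im ∂_{k+1}:

  H_2: rank ker ∂_2 − rank ∂_3 = (12 − 12) − 0 = 0, and there is no ∂_3, so H_2 ≅ 0.

(K is a triangulation of the real projective plane RP^2.)

H_2 ≅ 0.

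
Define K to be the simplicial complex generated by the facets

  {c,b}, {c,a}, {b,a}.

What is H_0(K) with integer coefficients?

H_0 ≅ Z.

K has 3 vertices, 3 edges.
rank ∂_0 = 0, rank ∂_1 = 2 ⇒ b_0 = 3 − 0 − 2 = 1; all invariant factors of ∂_1 are 1 so no torsion. So H_0 ≅ Z.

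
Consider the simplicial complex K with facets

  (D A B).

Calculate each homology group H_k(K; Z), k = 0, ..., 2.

H_0 ≅ Z,  H_1 = 0,  H_2 = 0.

Take the total order A < B < D on the vertex set. Then K (dimension 2) consists of the simplices:

  0-simplices (3): A, B, D
  1-simplices (3): AB, AD, BD
  2-simplices (1): ABD

so the chain groups are C_0 ≅ Z^3, C_1 ≅ Z^3, C_2 ≅ Z^1.

Boundary ∂_1: C_1 → C_0 maps an edge to its endpoints' difference, ∂[p,q] = q − p.
This gives a 3×3 integer matrix of rank 2; reducing to Smith normal form yields diagonal entries (1,1).

The boundary map ∂_2: C_2 → C_1 maps a triangle to the signed sum of its edges. For instance
  ∂ABD = BD − AD + AB.
The resulting 3×1 matrix has rank 1, and its Smith normal form has invariant factors (1).

Computing H_k = (kernel of ∂_k) / (image of ∂_{k+1}):

  H_0: rank C_0 − rank ∂_1 = 3 − 2 = 1, and the invariant factors of ∂_1 are all 1, so H_0 ≅ Z.
  H_1: rank ker ∂_1 − rank ∂_2 = (3 − 2) − 1 = 0, and the invariant factors of ∂_2 are all 1, so H_1 ≅ 0.
  H_2: rank ker ∂_2 − rank ∂_3 = (1 − 1) − 0 = 0, and there is no ∂_3, so H_2 ≅ 0.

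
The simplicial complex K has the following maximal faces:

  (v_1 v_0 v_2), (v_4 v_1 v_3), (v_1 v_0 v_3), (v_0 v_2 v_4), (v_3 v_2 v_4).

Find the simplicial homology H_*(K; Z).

H_0 ≅ Z,  H_1 ≅ Z,  H_2 = 0.

Fix the vertex order v_0 < v_1 < v_2 < v_3 < v_4 and write every simplex with vertices in increasing order. Then dim K = 2 and the simplices of K are:

  0-simplices (5): [v_0], [v_1], [v_2], [v_3], [v_4]
  1-simplices (10): [v_0,v_1], [v_0,v_2], [v_0,v_3], [v_0,v_4], [v_1,v_2], [v_1,v_3], [v_1,v_4], [v_2,v_3], [v_2,v_4], [v_3,v_4]
  2-simplices (5): [v_0,v_1,v_2], [v_0,v_1,v_3], [v_0,v_2,v_4], [v_1,v_3,v_4], [v_2,v_3,v_4]

Hence C_0 ≅ Z^5, C_1 ≅ Z^10, C_2 ≅ Z^5.

The boundary map ∂_1: C_1 → C_0 is given by ∂[p,q] = [q] − [p].
As a 5×10 matrix over Z this has rank 4, with invariant factors (1,1,1,1).

The boundary map ∂_2: C_2 → C_1 sends each 2-simplex [p,q,r] to [q,r] − [p,r] + [p,q]. For instance
  ∂[v_2,v_3,v_4] = [v_3,v_4] − [v_2,v_4] + [v_2,v_3],
  ∂[v_0,v_2,v_4] = [v_2,v_4] − [v_0,v_4] + [v_0,v_2].
As a 10×5 matrix over Z this has rank 5, with invariant factors (1,1,1,1,1).

Now H_k = ker ∂_k / im ∂_{k+1}, so:

  H_0: rank C_0 − rank ∂_1 = 5 − 4 = 1, and the invariant factors of ∂_1 are all 1, so H_0 ≅ Z.
  H_1: rank ker ∂_1 − rank ∂_2 = (10 − 4) − 5 = 1, and the invariant factors of ∂_2 are all 1, so H_1 ≅ Z.
  H_2: rank ker ∂_2 − rank ∂_3 = (5 − 5) − 0 = 0, and there is no ∂_3, so H_2 ≅ 0.

As a check, the Euler characteristic is 5 − 10 + 5 = 0, which agrees with 1 − 1 + 0 = 0.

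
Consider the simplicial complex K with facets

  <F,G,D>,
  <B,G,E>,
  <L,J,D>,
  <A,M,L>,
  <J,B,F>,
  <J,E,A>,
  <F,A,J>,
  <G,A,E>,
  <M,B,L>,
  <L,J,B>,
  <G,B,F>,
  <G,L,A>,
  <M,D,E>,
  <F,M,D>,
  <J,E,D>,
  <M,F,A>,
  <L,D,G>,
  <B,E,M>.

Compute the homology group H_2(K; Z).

We work with the vertex ordering A < B < D < E < F < G < J < L < M. The simplices of K, each written with vertices in increasing order, are:

  0-simplices (9): A, B, D, E, F, G, J, L, M
  1-simplices (27): AE, AF, AG, AJ, AL, AM, BE, BF, BG, BJ, BL, BM, DE, DF, DG, DJ, DL, DM, EG, EJ, EM, FG, FJ, FM, GL, JL, LM
  2-simplices (18): AEG, AEJ, AFJ, AFM, AGL, ALM, BEG, BEM, BFG, BFJ, BJL, BLM, DEJ, DEM, DFG, DFM, DGL, DJL

Hence C_0 ≅ Z^9, C_1 ≅ Z^27, C_2 ≅ Z^18.

∂_1: C_1 → C_0 sends each edge [p,q] (with p < q) to q − p. For instance
  ∂BE = E − B.
The 9×27 boundary matrix has rank 8 and Smith normal form diag(1,1,1,1,1,1,1,1).

Boundary ∂_2: C_2 → C_1 sends each 2-simplex [p,q,r] to [q,r] − [p,r] + [p,q]. For instance
  ∂BFJ = FJ − BJ + BF,
  ∂DFM = FM − DM + DF.
The resulting 27×18 matrix has rank 17, and its Smith normal form has invariant factors (1,1,1,1,1,1,1,1,1,1,1,1,1,1,1,1,1).

From H_k ≅ ker(∂_k) / im(∂_{k+1}) we obtain:

  H_2: rank ker ∂_2 − rank ∂_3 = (18 − 17) − 0 = 1, and there is no ∂_3, so H_2 ≅ Z.

H_2 = Z.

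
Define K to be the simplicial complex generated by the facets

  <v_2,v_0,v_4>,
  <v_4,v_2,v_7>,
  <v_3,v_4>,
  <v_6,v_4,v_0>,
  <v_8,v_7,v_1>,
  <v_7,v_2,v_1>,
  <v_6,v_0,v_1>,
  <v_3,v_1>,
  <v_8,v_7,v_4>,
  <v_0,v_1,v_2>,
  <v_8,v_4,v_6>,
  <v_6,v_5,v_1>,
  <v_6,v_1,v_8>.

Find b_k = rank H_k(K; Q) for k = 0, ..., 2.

b_0 = 1, b_1 = 1, b_2 = 1.

Fix the vertex order v_0 < v_1 < v_2 < v_3 < v_4 < v_5 < v_6 < v_7 < v_8 and write every simplex with vertices in increasing order. Then dim K = 2 and the simplices of K are:

  0-simplices (9): [v_0], [v_1], [v_2], [v_3], [v_4], [v_5], [v_6], [v_7], [v_8]
  1-simplices (19): (19 of them)
  2-simplices (11): (11 of them)

so the chain groups are C_0 ≅ Z^9, C_1 ≅ Z^19, C_2 ≅ Z^11.

∂_1: C_1 → C_0 maps an edge to its endpoints' difference, ∂[p,q] = q − p. For instance
  ∂[v_1,v_8] = [v_8] − [v_1].
As a 9×19 matrix over Z this has rank 8, with invariant factors (1,1,1,1,1,1,1,1).

Boundary ∂_2: C_2 → C_1 acts by ∂[p,q,r] = [q,r] − [p,r] + [p,q]. For instance
  ∂[v_1,v_5,v_6] = [v_5,v_6] − [v_1,v_6] + [v_1,v_5],
  ∂[v_1,v_7,v_8] = [v_7,v_8] − [v_1,v_8] + [v_1,v_7].
As a 19×11 matrix over Z this has rank 10, with invariant factors (1,1,1,1,1,1,1,1,1,1).

Reading off H_k = ker ∂_k / im ∂_{k+1}:

  H_0: rank C_0 − rank ∂_1 = 9 − 8 = 1, and the invariant factors of ∂_1 are all 1, so H_0 ≅ Z.
  H_1: rank ker ∂_1 − rank ∂_2 = (19 − 8) − 10 = 1, and the invariant factors of ∂_2 are all 1, so H_1 ≅ Z.
  H_2: rank ker ∂_2 − rank ∂_3 = (11 − 10) − 0 = 1, and there is no ∂_3, so H_2 ≅ Z.

Hence the Betti numbers are b_0 = 1, b_1 = 1, b_2 = 1.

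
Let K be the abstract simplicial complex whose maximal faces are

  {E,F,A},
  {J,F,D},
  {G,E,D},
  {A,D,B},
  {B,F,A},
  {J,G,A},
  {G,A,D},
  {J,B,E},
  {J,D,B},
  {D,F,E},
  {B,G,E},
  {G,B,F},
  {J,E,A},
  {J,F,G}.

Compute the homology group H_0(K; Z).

Fix the vertex order A < B < D < E < F < G < J and write every simplex with vertices in increasing order. Then dim K = 2 and the simplices of K are:

  0-simplices (7): A, B, D, E, F, G, J
  1-simplices (21): AB, AD, AE, AF, AG, AJ, BD, BE, BF, BG, BJ, DE, DF, DG, DJ, EF, EG, EJ, FG, FJ, GJ
  2-simplices (14): ABD, ABF, ADG, AEF, AEJ, AGJ, BDJ, BEG, BEJ, BFG, DEF, DEG, DFJ, FGJ

giving chain groups C_0 ≅ Z^7, C_1 ≅ Z^21, C_2 ≅ Z^14.

The boundary map ∂_1: C_1 → C_0 is given by ∂[p,q] = [q] − [p].
This gives a 7×21 integer matrix of rank 6; reducing to Smith normal form yields diagonal entries (1,1,1,1,1,1).

∂_2: C_2 → C_1 maps a triangle to the signed sum of its edges. For instance
  ∂DEG = EG − DG + DE,
  ∂AEF = EF − AF + AE.
This gives a 21×14 integer matrix of rank 13; reducing to Smith normal form yields diagonal entries (1,1,1,1,1,1,1,1,1,1,1,1,1).

Reading off H_k = ker ∂_k / im ∂_{k+1}:

  H_0: rank C_0 − rank ∂_1 = 7 − 6 = 1, and the invariant factors of ∂_1 are all 1, so H_0 = Z.

(K is a triangulation of the torus T^2.)

H_0 = Z.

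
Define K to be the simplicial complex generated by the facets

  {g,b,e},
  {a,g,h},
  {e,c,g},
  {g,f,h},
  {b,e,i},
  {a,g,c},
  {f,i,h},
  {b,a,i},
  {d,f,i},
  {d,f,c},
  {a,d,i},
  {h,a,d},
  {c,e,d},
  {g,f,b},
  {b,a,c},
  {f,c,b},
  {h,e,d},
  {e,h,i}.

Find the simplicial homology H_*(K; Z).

H_0 = Z,  H_1 = Z ⊕ Z/2Z,  H_2 = 0.

Order the vertices as a < b < c < d < e < f < g < h < i. Listing each simplex with vertices in this order, K has dimension 2 with simplices:

  0-simplices (9): a, b, c, d, e, f, g, h, i
  1-simplices (27): ab, ac, ad, ag, ah, ai, bc, be, bf, bg, bi, cd, ce, cf, cg, de, df, dh, di, eg, eh, ei, fg, fh, fi, gh, hi
  2-simplices (18): abc, abi, acg, adh, adi, agh, bcf, beg, bei, bfg, cde, cdf, ceg, deh, dfi, ehi, fgh, fhi

so the chain groups are C_0 ≅ Z^9, C_1 ≅ Z^27, C_2 ≅ Z^18.

The boundary map ∂_1: C_1 → C_0 is given by ∂[p,q] = [q] − [p]. For instance
  ∂be = e − b.
The 9×27 boundary matrix has rank 8 and Smith normal form diag(1,1,1,1,1,1,1,1).

Boundary ∂_2: C_2 → C_1 sends each 2-simplex [p,q,r] to [q,r] − [p,r] + [p,q]. For instance
  ∂abc = bc − ac + ab,
  ∂adi = di − ai + ad.
This gives a 27×18 integer matrix of rank 18; reducing to Smith normal form yields diagonal entries (1,1,1,1,1,1,1,1,1,1,1,1,1,1,1,1,1,2).

From H_k ≅ ker(∂_k) / im(∂_{k+1}) we obtain:

  H_0: rank C_0 − rank ∂_1 = 9 − 8 = 1, and the invariant factors of ∂_1 are all 1, so H_0 ≅ Z.
  H_1: rank ker ∂_1 − rank ∂_2 = (27 − 8) − 18 = 1, and ∂_2 has invariant factor 2 > 1, so H_1 ≅ Z ⊕ Z/2Z.
  H_2: rank ker ∂_2 − rank ∂_3 = (18 − 18) − 0 = 0, and there is no ∂_3, so H_2 ≅ 0.

As a check, the Euler characteristic is 9 − 27 + 18 = 0, which agrees with 1 − 1 + 0 = 0.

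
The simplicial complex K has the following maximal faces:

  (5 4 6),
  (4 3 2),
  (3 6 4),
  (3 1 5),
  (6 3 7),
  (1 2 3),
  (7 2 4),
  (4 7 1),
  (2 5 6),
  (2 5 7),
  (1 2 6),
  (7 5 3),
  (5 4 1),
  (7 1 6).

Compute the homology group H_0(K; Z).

H_0 = Z.

Fix the vertex order 1 < 2 < 3 < 4 < 5 < 6 < 7 and write every simplex with vertices in increasing order. Then dim K = 2 and the simplices of K are:

  0-simplices (7): [1], [2], [3], [4], [5], [6], [7]
  1-simplices (21): [1,2], [1,3], [1,4], [1,5], [1,6], [1,7], [2,3], [2,4], [2,5], [2,6], [2,7], [3,4], [3,5], [3,6], [3,7], [4,5], [4,6], [4,7], [5,6], [5,7], [6,7]
  2-simplices (14): [1,2,3], [1,2,6], [1,3,5], [1,4,5], [1,4,7], [1,6,7], [2,3,4], [2,4,7], [2,5,6], [2,5,7], [3,4,6], [3,5,7], [3,6,7], [4,5,6]

Hence C_0 ≅ Z^7, C_1 ≅ Z^21, C_2 ≅ Z^14.

Boundary ∂_1: C_1 → C_0 maps an edge to its endpoints' difference, ∂[p,q] = q − p. For instance
  ∂[1,4] = [4] − [1].
As a 7×21 matrix over Z this has rank 6, with invariant factors (1,1,1,1,1,1).

Boundary ∂_2: C_2 → C_1 maps a triangle to the signed sum of its edges. For instance
  ∂[1,6,7] = [6,7] − [1,7] + [1,6],
  ∂[1,4,7] = [4,7] − [1,7] + [1,4].
The resulting 21×14 matrix has rank 13, and its Smith normal form has invariant factors (1,1,1,1,1,1,1,1,1,1,1,1,1).

Computing H_k = (kernel of ∂_k) / (image of ∂_{k+1}):

  H_0: rank C_0 − rank ∂_1 = 7 − 6 = 1, and the invariant factors of ∂_1 are all 1, so H_0 ≅ Z.

(K is a triangulation of the torus T^2.)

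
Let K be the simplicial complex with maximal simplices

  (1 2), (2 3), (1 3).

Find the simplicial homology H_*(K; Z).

H_0 ≅ Z,  H_1 ≅ Z.

Take the total order 1 < 2 < 3 on the vertex set. Then K (dimension 1) consists of the simplices:

  0-simplices (3): [1], [2], [3]
  1-simplices (3): [1,2], [1,3], [2,3]

so the chain groups are C_0 ≅ Z^3, C_1 ≅ Z^3.

∂_1: C_1 → C_0 maps an edge to its endpoints' difference, ∂[p,q] = q − p. For instance
  ∂[1,3] = [3] − [1].
This gives a 3×3 integer matrix of rank 2; reducing to Smith normal form yields diagonal entries (1,1).

Reading off H_k = ker ∂_k / im ∂_{k+1}:

  H_0: rank C_0 − rank ∂_1 = 3 − 2 = 1, and the invariant factors of ∂_1 are all 1, so H_0 ≅ Z.
  H_1: rank ker ∂_1 − rank ∂_2 = (3 − 2) − 0 = 1, and there is no ∂_2, so H_1 ≅ Z.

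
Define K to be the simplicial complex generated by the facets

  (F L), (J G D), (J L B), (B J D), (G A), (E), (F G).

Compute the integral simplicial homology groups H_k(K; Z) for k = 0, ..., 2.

Fix the vertex order A < B < D < E < F < G < J < L and write every simplex with vertices in increasing order. Then dim K = 2 and the simplices of K are:

  0-simplices (8): A, B, D, E, F, G, J, L
  1-simplices (10): AG, BD, BJ, BL, DG, DJ, FG, FL, GJ, JL
  2-simplices (3): BDJ, BJL, DGJ

Hence C_0 ≅ Z^8, C_1 ≅ Z^10, C_2 ≅ Z^3.

The boundary map ∂_1: C_1 → C_0 is given by ∂[p,q] = [q] − [p]. For instance
  ∂JL = L − J.
The resulting 8×10 matrix has rank 6, and its Smith normal form has invariant factors (1,1,1,1,1,1).

∂_2: C_2 → C_1 acts by ∂[p,q,r] = [q,r] − [p,r] + [p,q]. For instance
  ∂BDJ = DJ − BJ + BD,
  ∂DGJ = GJ − DJ + DG.
As a 10×3 matrix over Z this has rank 3, with invariant factors (1,1,1).

Computing H_k = (kernel of ∂_k) / (image of ∂_{k+1}):

  H_0: rank C_0 − rank ∂_1 = 8 − 6 = 2, and the invariant factors of ∂_1 are all 1, so H_0 ≅ Z^2.
  H_1: rank ker ∂_1 − rank ∂_2 = (10 − 6) − 3 = 1, and the invariant factors of ∂_2 are all 1, so H_1 ≅ Z.
  H_2: rank ker ∂_2 − rank ∂_3 = (3 − 3) − 0 = 0, and there is no ∂_3, so H_2 ≅ 0.

H_0 ≅ Z^2,  H_1 ≅ Z,  H_2 = 0.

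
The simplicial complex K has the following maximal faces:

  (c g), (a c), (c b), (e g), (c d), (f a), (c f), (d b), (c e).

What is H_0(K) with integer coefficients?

H_0 ≅ Z.

Take the total order a < b < c < d < e < f < g on the vertex set. Then K (dimension 1) consists of the simplices:

  0-simplices (7): a, b, c, d, e, f, g
  1-simplices (9): ac, af, bc, bd, cd, ce, cf, cg, eg

Hence C_0 ≅ Z^7, C_1 ≅ Z^9.

The boundary map ∂_1: C_1 → C_0 maps an edge to its endpoints' difference, ∂[p,q] = q − p. For instance
  ∂ac = c − a.
As a 7×9 matrix over Z this has rank 6, with invariant factors (1,1,1,1,1,1).

Computing H_k = (kernel of ∂_k) / (image of ∂_{k+1}):

  H_0: rank C_0 − rank ∂_1 = 7 − 6 = 1, and the invariant factors of ∂_1 are all 1, so H_0 ≅ Z.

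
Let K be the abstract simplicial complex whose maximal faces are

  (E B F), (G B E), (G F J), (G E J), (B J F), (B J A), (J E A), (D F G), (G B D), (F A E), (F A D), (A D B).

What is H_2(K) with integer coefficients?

H_2 ≅ 0.

Take the total order A < B < D < E < F < G < J on the vertex set. Then K (dimension 2) consists of the simplices:

  0-simplices (7): A, B, D, E, F, G, J
  1-simplices (18): AB, AD, AE, AF, AJ, BD, BE, BF, BG, BJ, DF, DG, EF, EG, EJ, FG, FJ, GJ
  2-simplices (12): ABD, ABJ, ADF, AEF, AEJ, BDG, BEF, BEG, BFJ, DFG, EGJ, FGJ

so the chain groups are C_0 ≅ Z^7, C_1 ≅ Z^18, C_2 ≅ Z^12.

∂_1: C_1 → C_0 sends each edge [p,q] (with p < q) to q − p. For instance
  ∂BD = D − B.
This gives a 7×18 integer matrix of rank 6; reducing to Smith normal form yields diagonal entries (1,1,1,1,1,1).

The boundary map ∂_2: C_2 → C_1 maps a triangle to the signed sum of its edges. For instance
  ∂AEF = EF − AF + AE,
  ∂AEJ = EJ − AJ + AE.
As a 18×12 matrix over Z this has rank 12, with invariant factors (1,1,1,1,1,1,1,1,1,1,1,2).

Computing H_k = (kernel of ∂_k) / (image of ∂_{k+1}):

  H_2: rank ker ∂_2 − rank ∂_3 = (12 − 12) − 0 = 0, and there is no ∂_3, so H_2 = 0.

(K is a triangulation of the real projective plane RP^2.)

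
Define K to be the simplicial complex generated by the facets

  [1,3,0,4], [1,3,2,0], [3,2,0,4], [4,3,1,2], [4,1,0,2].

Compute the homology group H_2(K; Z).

H_2 ≅ 0.

Order the vertices as 0 < 1 < 2 < 3 < 4. Listing each simplex with vertices in this order, K has dimension 3 with simplices:

  0-simplices (5): [0], [1], [2], [3], [4]
  1-simplices (10): [0,1], [0,2], [0,3], [0,4], [1,2], [1,3], [1,4], [2,3], [2,4], [3,4]
  2-simplices (10): [0,1,2], [0,1,3], [0,1,4], [0,2,3], [0,2,4], [0,3,4], [1,2,3], [1,2,4], [1,3,4], [2,3,4]
  3-simplices (5): [0,1,2,3], [0,1,2,4], [0,1,3,4], [0,2,3,4], [1,2,3,4]

so the chain groups are C_0 ≅ Z^5, C_1 ≅ Z^10, C_2 ≅ Z^10, C_3 ≅ Z^5.

The boundary map ∂_1: C_1 → C_0 is given by ∂[p,q] = [q] − [p]. For instance
  ∂[0,1] = [1] − [0].
The 5×10 boundary matrix has rank 4 and Smith normal form diag(1,1,1,1).

The boundary map ∂_2: C_2 → C_1 sends each 2-simplex [p,q,r] to [q,r] − [p,r] + [p,q]. For instance
  ∂[0,1,2] = [1,2] − [0,2] + [0,1],
  ∂[1,2,3] = [2,3] − [1,3] + [1,2].
The resulting 10×10 matrix has rank 6, and its Smith normal form has invariant factors (1,1,1,1,1,1).

The boundary map ∂_3: C_3 → C_2 sends each 3-simplex σ to the alternating sum Σ_i (−1)^i (σ with its i-th vertex removed). For instance
  ∂[1,2,3,4] = [2,3,4] − [1,3,4] + [1,2,4] − [1,2,3],
  ∂[0,2,3,4] = [2,3,4] − [0,3,4] + [0,2,4] − [0,2,3].
The resulting 10×5 matrix has rank 4, and its Smith normal form has invariant factors (1,1,1,1).

From H_k ≅ ker(∂_k) / im(∂_{k+1}) we obtain:

  H_2: rank ker ∂_2 − rank ∂_3 = (10 − 6) − 4 = 0, and the invariant factors of ∂_3 are all 1, so H_2 = 0.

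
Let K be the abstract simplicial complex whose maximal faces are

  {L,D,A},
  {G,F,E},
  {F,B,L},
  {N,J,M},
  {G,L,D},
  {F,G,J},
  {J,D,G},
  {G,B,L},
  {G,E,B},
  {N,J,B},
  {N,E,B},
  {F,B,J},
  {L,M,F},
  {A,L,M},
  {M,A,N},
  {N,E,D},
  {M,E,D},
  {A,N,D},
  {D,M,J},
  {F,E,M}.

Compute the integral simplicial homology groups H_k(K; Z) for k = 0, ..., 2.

Take the total order A < B < D < E < F < G < J < L < M < N on the vertex set. Then K (dimension 2) consists of the simplices:

  0-simplices (10): A, B, D, E, F, G, J, L, M, N
  1-simplices (30): AD, AL, AM, AN, BE, BF, BG, BJ, BL, BN, DE, DG, DJ, DL, DM, DN, EF, EG, EM, EN, FG, FJ, FL, FM, GJ, GL, JM, JN, LM, MN
  2-simplices (20): ADL, ADN, ALM, AMN, BEG, BEN, BFJ, BFL, BGL, BJN, DEM, DEN, DGJ, DGL, DJM, EFG, EFM, FGJ, FLM, JMN

giving chain groups C_0 ≅ Z^10, C_1 ≅ Z^30, C_2 ≅ Z^20.

Boundary ∂_1: C_1 → C_0 sends each edge [p,q] (with p < q) to q − p.
The resulting 10×30 matrix has rank 9, and its Smith normal form has invariant factors (1,1,1,1,1,1,1,1,1).

The boundary map ∂_2: C_2 → C_1 sends each 2-simplex [p,q,r] to [q,r] − [p,r] + [p,q]. For instance
  ∂BGL = GL − BL + BG,
  ∂ADL = DL − AL + AD.
The 30×20 boundary matrix has rank 20 and Smith normal form diag(1,1,1,1,1,1,1,1,1,1,1,1,1,1,1,1,1,1,1,2).

Reading off H_k = ker ∂_k / im ∂_{k+1}:

  H_0: rank C_0 − rank ∂_1 = 10 − 9 = 1, and the invariant factors of ∂_1 are all 1, so H_0 = Z.
  H_1: rank ker ∂_1 − rank ∂_2 = (30 − 9) − 20 = 1, and ∂_2 has invariant factor 2 > 1, so H_1 = Z ⊕ Z/2.
  H_2: rank ker ∂_2 − rank ∂_3 = (20 − 20) − 0 = 0, and there is no ∂_3, so H_2 = 0.

H_0 ≅ Z,  H_1 ≅ Z ⊕ Z/2,  H_2 = 0.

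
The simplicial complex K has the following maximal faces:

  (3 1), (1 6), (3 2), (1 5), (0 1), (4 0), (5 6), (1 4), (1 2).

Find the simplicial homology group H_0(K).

H_0 = Z.

We work with the vertex ordering 0 < 1 < 2 < 3 < 4 < 5 < 6. The simplices of K, each written with vertices in increasing order, are:

  0-simplices (7): [0], [1], [2], [3], [4], [5], [6]
  1-simplices (9): [0,1], [0,4], [1,2], [1,3], [1,4], [1,5], [1,6], [2,3], [5,6]

so the chain groups are C_0 ≅ Z^7, C_1 ≅ Z^9.

The boundary map ∂_1: C_1 → C_0 sends each edge [p,q] (with p < q) to q − p. For instance
  ∂[1,2] = [2] − [1].
The resulting 7×9 matrix has rank 6, and its Smith normal form has invariant factors (1,1,1,1,1,1).

From H_k ≅ ker(∂_k) / im(∂_{k+1}) we obtain:

  H_0: rank C_0 − rank ∂_1 = 7 − 6 = 1, and the invariant factors of ∂_1 are all 1, so H_0 ≅ Z.

(K is a triangulation of a wedge of 3 circles.)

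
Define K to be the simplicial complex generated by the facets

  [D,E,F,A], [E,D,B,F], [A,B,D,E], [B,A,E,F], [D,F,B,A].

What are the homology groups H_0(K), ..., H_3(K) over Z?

Fix the vertex order A < B < D < E < F and write every simplex with vertices in increasing order. Then dim K = 3 and the simplices of K are:

  0-simplices (5): A, B, D, E, F
  1-simplices (10): AB, AD, AE, AF, BD, BE, BF, DE, DF, EF
  2-simplices (10): ABD, ABE, ABF, ADE, ADF, AEF, BDE, BDF, BEF, DEF
  3-simplices (5): ABDE, ABDF, ABEF, ADEF, BDEF

so the chain groups are C_0 ≅ Z^5, C_1 ≅ Z^10, C_2 ≅ Z^10, C_3 ≅ Z^5.

The boundary map ∂_1: C_1 → C_0 maps an edge to its endpoints' difference, ∂[p,q] = q − p. For instance
  ∂DF = F − D.
As a 5×10 matrix over Z this has rank 4, with invariant factors (1,1,1,1).

∂_2: C_2 → C_1 acts by ∂[p,q,r] = [q,r] − [p,r] + [p,q]. For instance
  ∂ADE = DE − AE + AD,
  ∂AEF = EF − AF + AE.
This gives a 10×10 integer matrix of rank 6; reducing to Smith normal form yields diagonal entries (1,1,1,1,1,1).

Boundary ∂_3: C_3 → C_2 sends each 3-simplex σ to the alternating sum Σ_i (−1)^i (σ with its i-th vertex removed). For instance
  ∂ABEF = BEF − AEF + ABF − ABE,
  ∂ABDF = BDF − ADF + ABF − ABD.
As a 10×5 matrix over Z this has rank 4, with invariant factors (1,1,1,1).

Computing H_k = (kernel of ∂_k) / (image of ∂_{k+1}):

  H_0: rank C_0 − rank ∂_1 = 5 − 4 = 1, and the invariant factors of ∂_1 are all 1, so H_0 ≅ Z.
  H_1: rank ker ∂_1 − rank ∂_2 = (10 − 4) − 6 = 0, and the invariant factors of ∂_2 are all 1, so H_1 ≅ 0.
  H_2: rank ker ∂_2 − rank ∂_3 = (10 − 6) − 4 = 0, and the invariant factors of ∂_3 are all 1, so H_2 ≅ 0.
  H_3: rank ker ∂_3 − rank ∂_4 = (5 − 4) − 0 = 1, and there is no ∂_4, so H_3 ≅ Z.

H_0 = Z,  H_1 = 0,  H_2 = 0,  H_3 = Z.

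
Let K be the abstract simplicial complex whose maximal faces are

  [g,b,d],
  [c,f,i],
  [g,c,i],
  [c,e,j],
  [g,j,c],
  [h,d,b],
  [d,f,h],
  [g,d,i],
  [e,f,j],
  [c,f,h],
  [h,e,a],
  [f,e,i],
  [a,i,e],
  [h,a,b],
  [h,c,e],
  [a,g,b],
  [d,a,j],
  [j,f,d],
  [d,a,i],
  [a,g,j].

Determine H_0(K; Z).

H_0 ≅ Z.

K has 10 vertices, 30 edges, 20 triangles.
rank ∂_0 = 0, rank ∂_1 = 9 ⇒ b_0 = 10 − 0 − 9 = 1; all invariant factors of ∂_1 are 1 so no torsion. So H_0 = Z.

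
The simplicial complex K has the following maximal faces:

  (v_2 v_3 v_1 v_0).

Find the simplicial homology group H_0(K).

H_0 = Z.

Take the total order v_0 < v_1 < v_2 < v_3 on the vertex set. Then K (dimension 3) consists of the simplices:

  0-simplices (4): [v_0], [v_1], [v_2], [v_3]
  1-simplices (6): [v_0,v_1], [v_0,v_2], [v_0,v_3], [v_1,v_2], [v_1,v_3], [v_2,v_3]
  2-simplices (4): [v_0,v_1,v_2], [v_0,v_1,v_3], [v_0,v_2,v_3], [v_1,v_2,v_3]
  3-simplices (1): [v_0,v_1,v_2,v_3]

Hence C_0 ≅ Z^4, C_1 ≅ Z^6, C_2 ≅ Z^4, C_3 ≅ Z^1.

The boundary map ∂_1: C_1 → C_0 is given by ∂[p,q] = [q] − [p]. For instance
  ∂[v_0,v_1] = [v_1] − [v_0].
As a 4×6 matrix over Z this has rank 3, with invariant factors (1,1,1).

∂_2: C_2 → C_1 acts by ∂[p,q,r] = [q,r] − [p,r] + [p,q]. For instance
  ∂[v_0,v_1,v_3] = [v_1,v_3] − [v_0,v_3] + [v_0,v_1],
  ∂[v_0,v_1,v_2] = [v_1,v_2] − [v_0,v_2] + [v_0,v_1].
This gives a 6×4 integer matrix of rank 3; reducing to Smith normal form yields diagonal entries (1,1,1).

The boundary map ∂_3: C_3 → C_2 sends each 3-simplex σ to the alternating sum Σ_i (−1)^i (σ with its i-th vertex removed). For instance
  ∂[v_0,v_1,v_2,v_3] = [v_1,v_2,v_3] − [v_0,v_2,v_3] + [v_0,v_1,v_3] − [v_0,v_1,v_2].
As a 4×1 matrix over Z this has rank 1, with invariant factors (1).

Computing H_k = (kernel of ∂_k) / (image of ∂_{k+1}):

  H_0: rank C_0 − rank ∂_1 = 4 − 3 = 1, and the invariant factors of ∂_1 are all 1, so H_0 = Z.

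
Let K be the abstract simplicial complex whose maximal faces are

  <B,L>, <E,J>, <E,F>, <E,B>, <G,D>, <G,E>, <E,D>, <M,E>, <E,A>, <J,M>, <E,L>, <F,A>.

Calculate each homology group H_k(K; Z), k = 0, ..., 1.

H_0 = Z,  H_1 = Z^4.

Order the vertices as A < B < D < E < F < G < J < L < M. Listing each simplex with vertices in this order, K has dimension 1 with simplices:

  0-simplices (9): A, B, D, E, F, G, J, L, M
  1-simplices (12): AE, AF, BE, BL, DE, DG, EF, EG, EJ, EL, EM, JM

so the chain groups are C_0 ≅ Z^9, C_1 ≅ Z^12.

The boundary map ∂_1: C_1 → C_0 is given by ∂[p,q] = [q] − [p]. For instance
  ∂AE = E − A.
This gives a 9×12 integer matrix of rank 8; reducing to Smith normal form yields diagonal entries (1,1,1,1,1,1,1,1).

Now H_k = ker ∂_k / im ∂_{k+1}, so:

  H_0: rank C_0 − rank ∂_1 = 9 − 8 = 1, and the invariant factors of ∂_1 are all 1, so H_0 ≅ Z.
  H_1: rank ker ∂_1 − rank ∂_2 = (12 − 8) − 0 = 4, and there is no ∂_2, so H_1 ≅ Z^4.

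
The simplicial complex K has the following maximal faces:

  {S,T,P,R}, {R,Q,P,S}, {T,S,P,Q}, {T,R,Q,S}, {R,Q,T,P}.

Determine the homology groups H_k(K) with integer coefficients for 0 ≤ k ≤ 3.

H_0 = Z,  H_1 = 0,  H_2 = 0,  H_3 = Z.

K has 5 vertices, 10 edges, 10 triangles, 5 3-simplices.
rank ∂_0 = 0, rank ∂_1 = 4 ⇒ b_0 = 5 − 0 − 4 = 1; all invariant factors of ∂_1 are 1 so no torsion. So H_0 = Z.
rank ∂_1 = 4, rank ∂_2 = 6 ⇒ b_1 = 10 − 4 − 6 = 0; all invariant factors of ∂_2 are 1 so no torsion. So H_1 = 0.
rank ∂_2 = 6, rank ∂_3 = 4 ⇒ b_2 = 10 − 6 − 4 = 0; all invariant factors of ∂_3 are 1 so no torsion. So H_2 = 0.
rank ∂_3 = 4, rank ∂_4 = 0 ⇒ b_3 = 5 − 4 − 0 = 1. So H_3 = Z.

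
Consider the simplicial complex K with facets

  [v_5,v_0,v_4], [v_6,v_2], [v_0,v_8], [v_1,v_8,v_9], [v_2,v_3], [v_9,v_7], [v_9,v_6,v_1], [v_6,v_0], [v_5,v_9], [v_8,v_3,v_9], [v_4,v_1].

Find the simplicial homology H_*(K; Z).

H_0 ≅ Z,  H_1 ≅ Z^4,  H_2 = 0.

We work with the vertex ordering v_0 < v_1 < v_2 < v_3 < v_4 < v_5 < v_6 < v_7 < v_8 < v_9. The simplices of K, each written with vertices in increasing order, are:

  0-simplices (10): [v_0], [v_1], [v_2], [v_3], [v_4], [v_5], [v_6], [v_7], [v_8], [v_9]
  1-simplices (17): (17 of them)
  2-simplices (4): [v_0,v_4,v_5], [v_1,v_6,v_9], [v_1,v_8,v_9], [v_3,v_8,v_9]

so the chain groups are C_0 ≅ Z^10, C_1 ≅ Z^17, C_2 ≅ Z^4.

The boundary map ∂_1: C_1 → C_0 maps an edge to its endpoints' difference, ∂[p,q] = q − p.
The resulting 10×17 matrix has rank 9, and its Smith normal form has invariant factors (1,1,1,1,1,1,1,1,1).

Boundary ∂_2: C_2 → C_1 maps a triangle to the signed sum of its edges. For instance
  ∂[v_1,v_6,v_9] = [v_6,v_9] − [v_1,v_9] + [v_1,v_6],
  ∂[v_0,v_4,v_5] = [v_4,v_5] − [v_0,v_5] + [v_0,v_4].
The resulting 17×4 matrix has rank 4, and its Smith normal form has invariant factors (1,1,1,1).

Computing H_k = (kernel of ∂_k) / (image of ∂_{k+1}):

  H_0: rank C_0 − rank ∂_1 = 10 − 9 = 1, and the invariant factors of ∂_1 are all 1, so H_0 ≅ Z.
  H_1: rank ker ∂_1 − rank ∂_2 = (17 − 9) − 4 = 4, and the invariant factors of ∂_2 are all 1, so H_1 ≅ Z^4.
  H_2: rank ker ∂_2 − rank ∂_3 = (4 − 4) − 0 = 0, and there is no ∂_3, so H_2 ≅ 0.

As a check, the Euler characteristic is 10 − 17 + 4 = -3, which agrees with 1 − 4 + 0 = -3.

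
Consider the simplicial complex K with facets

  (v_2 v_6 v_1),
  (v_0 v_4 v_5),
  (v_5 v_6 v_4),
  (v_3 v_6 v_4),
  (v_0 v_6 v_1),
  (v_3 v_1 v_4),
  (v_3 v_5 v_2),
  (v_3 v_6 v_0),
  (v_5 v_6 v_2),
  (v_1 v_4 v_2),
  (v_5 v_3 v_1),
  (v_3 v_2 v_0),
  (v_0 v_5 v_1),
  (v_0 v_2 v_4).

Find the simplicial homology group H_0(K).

H_0 = Z.

Order the vertices as v_0 < v_1 < v_2 < v_3 < v_4 < v_5 < v_6. Listing each simplex with vertices in this order, K has dimension 2 with simplices:

  0-simplices (7): [v_0], [v_1], [v_2], [v_3], [v_4], [v_5], [v_6]
  1-simplices (21): (21 of them)
  2-simplices (14): (14 of them)

giving chain groups C_0 ≅ Z^7, C_1 ≅ Z^21, C_2 ≅ Z^14.

∂_1: C_1 → C_0 sends each edge [p,q] (with p < q) to q − p.
The resulting 7×21 matrix has rank 6, and its Smith normal form has invariant factors (1,1,1,1,1,1).

∂_2: C_2 → C_1 sends each 2-simplex [p,q,r] to [q,r] − [p,r] + [p,q]. For instance
  ∂[v_2,v_5,v_6] = [v_5,v_6] − [v_2,v_6] + [v_2,v_5],
  ∂[v_0,v_4,v_5] = [v_4,v_5] − [v_0,v_5] + [v_0,v_4].
The 21×14 boundary matrix has rank 13 and Smith normal form diag(1,1,1,1,1,1,1,1,1,1,1,1,1).

Now H_k = ker ∂_k / im ∂_{k+1}, so:

  H_0: rank C_0 − rank ∂_1 = 7 − 6 = 1, and the invariant factors of ∂_1 are all 1, so H_0 = Z.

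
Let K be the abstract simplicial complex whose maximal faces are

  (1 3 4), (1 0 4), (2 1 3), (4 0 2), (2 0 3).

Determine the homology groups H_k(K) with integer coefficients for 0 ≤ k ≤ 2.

Order the vertices as 0 < 1 < 2 < 3 < 4. Listing each simplex with vertices in this order, K has dimension 2 with simplices:

  0-simplices (5): [0], [1], [2], [3], [4]
  1-simplices (10): [0,1], [0,2], [0,3], [0,4], [1,2], [1,3], [1,4], [2,3], [2,4], [3,4]
  2-simplices (5): [0,1,4], [0,2,3], [0,2,4], [1,2,3], [1,3,4]

Hence C_0 ≅ Z^5, C_1 ≅ Z^10, C_2 ≅ Z^5.

∂_1: C_1 → C_0 is given by ∂[p,q] = [q] − [p]. For instance
  ∂[1,2] = [2] − [1].
This gives a 5×10 integer matrix of rank 4; reducing to Smith normal form yields diagonal entries (1,1,1,1).

The boundary map ∂_2: C_2 → C_1 sends each 2-simplex [p,q,r] to [q,r] − [p,r] + [p,q]. For instance
  ∂[1,2,3] = [2,3] − [1,3] + [1,2],
  ∂[0,2,4] = [2,4] − [0,4] + [0,2].
The 10×5 boundary matrix has rank 5 and Smith normal form diag(1,1,1,1,1).

Now H_k = ker ∂_k / im ∂_{k+1}, so:

  H_0: rank C_0 − rank ∂_1 = 5 − 4 = 1, and the invariant factors of ∂_1 are all 1, so H_0 = Z.
  H_1: rank ker ∂_1 − rank ∂_2 = (10 − 4) − 5 = 1, and the invariant factors of ∂_2 are all 1, so H_1 = Z.
  H_2: rank ker ∂_2 − rank ∂_3 = (5 − 5) − 0 = 0, and there is no ∂_3, so H_2 = 0.

H_0 ≅ Z,  H_1 ≅ Z,  H_2 = 0.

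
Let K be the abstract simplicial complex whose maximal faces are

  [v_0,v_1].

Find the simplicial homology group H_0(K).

Order the vertices as v_0 < v_1. Listing each simplex with vertices in this order, K has dimension 1 with simplices:

  0-simplices (2): [v_0], [v_1]
  1-simplices (1): [v_0,v_1]

Hence C_0 ≅ Z^2, C_1 ≅ Z^1.

The boundary map ∂_1: C_1 → C_0 is given by ∂[p,q] = [q] − [p].
As a 2×1 matrix over Z this has rank 1, with invariant factors (1).

Computing H_k = (kernel of ∂_k) / (image of ∂_{k+1}):

  H_0: rank C_0 − rank ∂_1 = 2 − 1 = 1, and the invariant factors of ∂_1 are all 1, so H_0 = Z.

(K is a triangulation of the 1-simplex.)

H_0 ≅ Z.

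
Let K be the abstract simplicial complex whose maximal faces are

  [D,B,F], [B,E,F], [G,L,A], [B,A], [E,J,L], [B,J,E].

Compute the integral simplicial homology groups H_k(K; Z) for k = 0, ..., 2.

Fix the vertex order A < B < D < E < F < G < J < L and write every simplex with vertices in increasing order. Then dim K = 2 and the simplices of K are:

  0-simplices (8): A, B, D, E, F, G, J, L
  1-simplices (13): AB, AG, AL, BD, BE, BF, BJ, DF, EF, EJ, EL, GL, JL
  2-simplices (5): AGL, BDF, BEF, BEJ, EJL

giving chain groups C_0 ≅ Z^8, C_1 ≅ Z^13, C_2 ≅ Z^5.

The boundary map ∂_1: C_1 → C_0 is given by ∂[p,q] = [q] − [p]. For instance
  ∂GL = L − G.
The resulting 8×13 matrix has rank 7, and its Smith normal form has invariant factors (1,1,1,1,1,1,1).

The boundary map ∂_2: C_2 → C_1 maps a triangle to the signed sum of its edges. For instance
  ∂BEJ = EJ − BJ + BE,
  ∂AGL = GL − AL + AG.
The resulting 13×5 matrix has rank 5, and its Smith normal form has invariant factors (1,1,1,1,1).

Now H_k = ker ∂_k / im ∂_{k+1}, so:

  H_0: rank C_0 − rank ∂_1 = 8 − 7 = 1, and the invariant factors of ∂_1 are all 1, so H_0 ≅ Z.
  H_1: rank ker ∂_1 − rank ∂_2 = (13 − 7) − 5 = 1, and the invariant factors of ∂_2 are all 1, so H_1 ≅ Z.
  H_2: rank ker ∂_2 − rank ∂_3 = (5 − 5) − 0 = 0, and there is no ∂_3, so H_2 ≅ 0.

H_0 ≅ Z,  H_1 ≅ Z,  H_2 = 0.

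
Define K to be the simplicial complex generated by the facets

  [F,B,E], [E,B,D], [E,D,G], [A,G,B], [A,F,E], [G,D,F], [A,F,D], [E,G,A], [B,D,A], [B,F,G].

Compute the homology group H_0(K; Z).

Fix the vertex order A < B < D < E < F < G and write every simplex with vertices in increasing order. Then dim K = 2 and the simplices of K are:

  0-simplices (6): A, B, D, E, F, G
  1-simplices (15): AB, AD, AE, AF, AG, BD, BE, BF, BG, DE, DF, DG, EF, EG, FG
  2-simplices (10): ABD, ABG, ADF, AEF, AEG, BDE, BEF, BFG, DEG, DFG

so the chain groups are C_0 ≅ Z^6, C_1 ≅ Z^15, C_2 ≅ Z^10.

Boundary ∂_1: C_1 → C_0 is given by ∂[p,q] = [q] − [p].
As a 6×15 matrix over Z this has rank 5, with invariant factors (1,1,1,1,1).

Boundary ∂_2: C_2 → C_1 acts by ∂[p,q,r] = [q,r] − [p,r] + [p,q]. For instance
  ∂BFG = FG − BG + BF,
  ∂DFG = FG − DG + DF.
This gives a 15×10 integer matrix of rank 10; reducing to Smith normal form yields diagonal entries (1,1,1,1,1,1,1,1,1,2).

Now H_k = ker ∂_k / im ∂_{k+1}, so:

  H_0: rank C_0 − rank ∂_1 = 6 − 5 = 1, and the invariant factors of ∂_1 are all 1, so H_0 ≅ Z.

H_0 ≅ Z.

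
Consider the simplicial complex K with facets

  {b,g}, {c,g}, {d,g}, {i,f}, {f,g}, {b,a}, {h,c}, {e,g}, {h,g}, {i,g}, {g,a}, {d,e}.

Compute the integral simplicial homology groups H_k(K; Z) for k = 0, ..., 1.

Order the vertices as a < b < c < d < e < f < g < h < i. Listing each simplex with vertices in this order, K has dimension 1 with simplices:

  0-simplices (9): a, b, c, d, e, f, g, h, i
  1-simplices (12): ab, ag, bg, cg, ch, de, dg, eg, fg, fi, gh, gi

Hence C_0 ≅ Z^9, C_1 ≅ Z^12.

∂_1: C_1 → C_0 maps an edge to its endpoints' difference, ∂[p,q] = q − p. For instance
  ∂gi = i − g.
As a 9×12 matrix over Z this has rank 8, with invariant factors (1,1,1,1,1,1,1,1).

Reading off H_k = ker ∂_k / im ∂_{k+1}:

  H_0: rank C_0 − rank ∂_1 = 9 − 8 = 1, and the invariant factors of ∂_1 are all 1, so H_0 ≅ Z.
  H_1: rank ker ∂_1 − rank ∂_2 = (12 − 8) − 0 = 4, and there is no ∂_2, so H_1 ≅ Z^4.

H_0 ≅ Z,  H_1 ≅ Z^4.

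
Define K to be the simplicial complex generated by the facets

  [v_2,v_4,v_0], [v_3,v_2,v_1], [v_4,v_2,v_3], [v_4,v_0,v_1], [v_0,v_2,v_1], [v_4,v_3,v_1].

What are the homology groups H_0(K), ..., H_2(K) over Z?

H_0 ≅ Z,  H_1 = 0,  H_2 ≅ Z.

Order the vertices as v_0 < v_1 < v_2 < v_3 < v_4. Listing each simplex with vertices in this order, K has dimension 2 with simplices:

  0-simplices (5): [v_0], [v_1], [v_2], [v_3], [v_4]
  1-simplices (9): [v_0,v_1], [v_0,v_2], [v_0,v_4], [v_1,v_2], [v_1,v_3], [v_1,v_4], [v_2,v_3], [v_2,v_4], [v_3,v_4]
  2-simplices (6): [v_0,v_1,v_2], [v_0,v_1,v_4], [v_0,v_2,v_4], [v_1,v_2,v_3], [v_1,v_3,v_4], [v_2,v_3,v_4]

so the chain groups are C_0 ≅ Z^5, C_1 ≅ Z^9, C_2 ≅ Z^6.

Boundary ∂_1: C_1 → C_0 sends each edge [p,q] (with p < q) to q − p.
This gives a 5×9 integer matrix of rank 4; reducing to Smith normal form yields diagonal entries (1,1,1,1).

The boundary map ∂_2: C_2 → C_1 acts by ∂[p,q,r] = [q,r] − [p,r] + [p,q]. For instance
  ∂[v_0,v_1,v_2] = [v_1,v_2] − [v_0,v_2] + [v_0,v_1],
  ∂[v_0,v_1,v_4] = [v_1,v_4] − [v_0,v_4] + [v_0,v_1].
The resulting 9×6 matrix has rank 5, and its Smith normal form has invariant factors (1,1,1,1,1).

Reading off H_k = ker ∂_k / im ∂_{k+1}:

  H_0: rank C_0 − rank ∂_1 = 5 − 4 = 1, and the invariant factors of ∂_1 are all 1, so H_0 = Z.
  H_1: rank ker ∂_1 − rank ∂_2 = (9 − 4) − 5 = 0, and the invariant factors of ∂_2 are all 1, so H_1 = 0.
  H_2: rank ker ∂_2 − rank ∂_3 = (6 − 5) − 0 = 1, and there is no ∂_3, so H_2 = Z.

(K is a triangulation of the 2-sphere S^2.)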